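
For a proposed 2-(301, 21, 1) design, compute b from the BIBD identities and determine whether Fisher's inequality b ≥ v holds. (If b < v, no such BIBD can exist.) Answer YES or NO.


r = λ(v − 1)/(k − 1) = 1·300/20 = 15.
b = vr/k = 301·15/21 = 215.
Fisher's inequality: b ≥ v ⇔ 215 ≥ 301? NO.

NO


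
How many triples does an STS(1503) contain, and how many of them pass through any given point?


An STS(v) is a 2-(v, 3, 1) BIBD: block size k = 3, λ = 1.
Replication: r(k − 1) = λ(v − 1) ⇒ r·2 = 1503 − 1 = 1502 ⇒ r = 751.
Block count: bk = vr ⇒ b·3 = 1503·751 = 1128753 ⇒ b = 376251.
(Check via b = v(v − 1)/6 = 1503·1502/6 = 2257506/6 = 376251.)

r = 751, b = 376251.


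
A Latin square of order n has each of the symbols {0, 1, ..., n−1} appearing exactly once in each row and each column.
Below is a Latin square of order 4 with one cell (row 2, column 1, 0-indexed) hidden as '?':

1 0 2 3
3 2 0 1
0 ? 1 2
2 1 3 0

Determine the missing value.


Row 2 contains symbols [0, 1, 2] — missing [3].
Column 1 contains symbols [0, 1, 2] — missing [3].
The missing symbol must appear in both missing sets; intersection = [3].
Therefore the hidden value is 3.

Missing value = 3.


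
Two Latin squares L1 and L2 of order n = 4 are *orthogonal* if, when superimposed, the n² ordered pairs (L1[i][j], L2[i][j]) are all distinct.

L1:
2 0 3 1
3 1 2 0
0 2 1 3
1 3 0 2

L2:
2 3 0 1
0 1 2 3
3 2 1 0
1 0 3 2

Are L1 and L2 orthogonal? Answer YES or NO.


Form the n² = 16 superimposed pairs (L1[i][j], L2[i][j]), row by row (rows and columns indexed from 0):
row 0: (2,2) (0,3) (3,0) (1,1)
row 1: (3,0) (1,1) (2,2) (0,3)
row 2: (0,3) (2,2) (1,1) (3,0)
row 3: (1,1) (3,0) (0,3) (2,2)
Orthogonality requires all 16 pairs distinct.
But the pair (3,0) repeats: cell (0,2) has L1 = 3, L2 = 0, and cell (1,0) has L1 = 3, L2 = 0.
A repeated pair means some other pair never occurs (only 4 distinct pairs out of 16), so the squares are not orthogonal.
Conclusion: NO.

NO


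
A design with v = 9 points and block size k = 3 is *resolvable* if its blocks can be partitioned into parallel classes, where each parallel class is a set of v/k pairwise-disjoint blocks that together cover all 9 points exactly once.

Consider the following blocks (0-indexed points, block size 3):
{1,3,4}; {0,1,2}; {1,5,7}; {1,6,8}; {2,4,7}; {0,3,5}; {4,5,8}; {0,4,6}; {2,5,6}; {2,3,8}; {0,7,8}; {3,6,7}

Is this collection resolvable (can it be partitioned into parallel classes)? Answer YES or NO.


v = 9, block size k = 3, number of blocks = 12.
For resolvability, blocks must partition into parallel classes of size v/k = 3.
Total blocks must therefore be a multiple of 3: 12 = 3·4 + 0 ⇒ divisible ✓.
Greedy packing gives 4 candidate class(es). Each should be a full parallel class (size 3, covers all 9 points).
  Class 1 (3 blocks): {1,3,4}; {2,5,6}; {0,7,8}. Points covered: [0, 1, 2, 3, 4, 5, 6, 7, 8].
  Class 2 (3 blocks): {0,1,2}; {4,5,8}; {3,6,7}. Points covered: [0, 1, 2, 3, 4, 5, 6, 7, 8].
  Class 3 (3 blocks): {1,5,7}; {0,4,6}; {2,3,8}. Points covered: [0, 1, 2, 3, 4, 5, 6, 7, 8].
  Class 4 (3 blocks): {1,6,8}; {2,4,7}; {0,3,5}. Points covered: [0, 1, 2, 3, 4, 5, 6, 7, 8].
All classes full (size 3)? YES. All classes cover every point? YES.
Resolvable? YES.

YES


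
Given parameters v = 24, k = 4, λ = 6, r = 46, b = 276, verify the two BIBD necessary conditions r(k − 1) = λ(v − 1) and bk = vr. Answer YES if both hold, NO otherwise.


Condition (i): r(k − 1) = 46·3 = 138; λ(v − 1) = 6·23 = 138. Match? YES.
Condition (ii): bk = 276·4 = 1104; vr = 24·46 = 1104. Match? YES.
Both conditions hold? YES.

YES


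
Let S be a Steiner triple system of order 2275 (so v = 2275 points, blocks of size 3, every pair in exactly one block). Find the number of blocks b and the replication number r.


An STS(v) is a 2-(v, 3, 1) BIBD: block size k = 3, λ = 1.
Replication: r(k − 1) = λ(v − 1) ⇒ r·2 = 2275 − 1 = 2274 ⇒ r = 1137.
Block count: b = v(v − 1)/6 = 2275·2274/6 = 5173350/6 = 862225.
(Check via bk = vr: 862225·3 = 2586675 = 2275·1137 = 2586675 ✓.)

r = 1137, b = 862225.


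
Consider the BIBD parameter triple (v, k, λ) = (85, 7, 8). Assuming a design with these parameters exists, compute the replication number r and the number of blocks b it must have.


Any 2-(v, k, λ) BIBD satisfies two necessary conditions:
  (i)  Each point sits in r blocks, and counting incidences through any fixed point gives r(k − 1) = λ(v − 1), so r = λ(v − 1)/(k − 1).
  (ii) Total incidences bk = vr, so b = vr/k.
Step 1: r = λ(v − 1)/(k − 1) = 8·(85 − 1)/(7 − 1) = 8·84/6 = 672/6 = 112.
Step 2: b = vr/k = 85·112/7 = 9520/7 = 1360.
Check integrality: r = 112 ∈ Z ✓, b = 1360 ∈ Z ✓.
(These identities are necessary conditions: they determine r and b for any design with these parameters, but do not by themselves prove that one exists.)

r = 112, b = 1360.


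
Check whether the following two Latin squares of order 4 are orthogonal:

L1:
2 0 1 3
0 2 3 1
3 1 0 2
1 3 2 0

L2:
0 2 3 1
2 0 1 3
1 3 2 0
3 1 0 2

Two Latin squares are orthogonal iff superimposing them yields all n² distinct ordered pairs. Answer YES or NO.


Form the n² = 16 superimposed pairs (L1[i][j], L2[i][j]), row by row (rows and columns indexed from 0):
row 0: (2,0) (0,2) (1,3) (3,1)
row 1: (0,2) (2,0) (3,1) (1,3)
row 2: (3,1) (1,3) (0,2) (2,0)
row 3: (1,3) (3,1) (2,0) (0,2)
Orthogonality requires all 16 pairs distinct.
But the pair (0,2) repeats: cell (0,1) has L1 = 0, L2 = 2, and cell (1,0) has L1 = 0, L2 = 2.
A repeated pair means some other pair never occurs (only 4 distinct pairs out of 16), so the squares are not orthogonal.
Conclusion: NO.

NO


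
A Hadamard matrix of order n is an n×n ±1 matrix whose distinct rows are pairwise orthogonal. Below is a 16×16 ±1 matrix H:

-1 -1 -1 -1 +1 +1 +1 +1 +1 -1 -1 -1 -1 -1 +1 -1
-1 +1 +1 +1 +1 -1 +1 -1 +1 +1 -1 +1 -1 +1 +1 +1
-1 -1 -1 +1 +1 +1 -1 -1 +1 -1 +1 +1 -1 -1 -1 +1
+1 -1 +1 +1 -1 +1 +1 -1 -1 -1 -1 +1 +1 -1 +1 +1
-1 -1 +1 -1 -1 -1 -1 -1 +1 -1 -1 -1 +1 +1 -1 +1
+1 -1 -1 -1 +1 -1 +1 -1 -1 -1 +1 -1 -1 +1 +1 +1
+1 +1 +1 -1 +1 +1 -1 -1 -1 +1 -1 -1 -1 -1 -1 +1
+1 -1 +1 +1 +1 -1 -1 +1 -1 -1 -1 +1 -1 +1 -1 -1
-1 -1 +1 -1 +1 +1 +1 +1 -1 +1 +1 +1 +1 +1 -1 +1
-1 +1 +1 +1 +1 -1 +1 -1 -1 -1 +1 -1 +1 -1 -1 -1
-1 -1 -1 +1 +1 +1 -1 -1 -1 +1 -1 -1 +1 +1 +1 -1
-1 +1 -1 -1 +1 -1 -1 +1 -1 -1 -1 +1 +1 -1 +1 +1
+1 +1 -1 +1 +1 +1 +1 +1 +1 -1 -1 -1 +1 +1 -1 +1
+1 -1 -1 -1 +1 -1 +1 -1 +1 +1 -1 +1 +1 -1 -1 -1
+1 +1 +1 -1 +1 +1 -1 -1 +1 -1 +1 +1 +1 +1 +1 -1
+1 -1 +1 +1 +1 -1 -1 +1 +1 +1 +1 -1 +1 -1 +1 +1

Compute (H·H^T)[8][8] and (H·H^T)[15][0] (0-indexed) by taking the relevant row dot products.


Row 0 of H: [-1, -1, -1, -1, 1, 1, 1, 1, 1, -1, -1, -1, -1, -1, 1, -1].
Row 8 of H: [-1, -1, 1, -1, 1, 1, 1, 1, -1, 1, 1, 1, 1, 1, -1, 1].
Row 15 of H: [1, -1, 1, 1, 1, -1, -1, 1, 1, 1, 1, -1, 1, -1, 1, 1].
(H·H^T)[8][8] = Σ_j H[8][j]·H[8][j] = (-1)² + (-1)² + (1)² + (-1)² + (1)² + (1)² + (1)² + (1)² + (-1)² + (1)² + (1)² + (1)² + (1)² + (1)² + (-1)² + (1)² = 1 + 1 + 1 + 1 + 1 + 1 + 1 + 1 + 1 + 1 + 1 + 1 + 1 + 1 + 1 + 1 = 16.
(H·H^T)[15][0] = Σ_j H[15][j]·H[0][j] = (1)·(-1) + (-1)·(-1) + (1)·(-1) + (1)·(-1) + (1)·(1) + (-1)·(1) + (-1)·(1) + (1)·(1) + (1)·(1) + (1)·(-1) + (1)·(-1) + (-1)·(-1) + (1)·(-1) + (-1)·(-1) + (1)·(1) + (1)·(-1) = -1 + 1 + -1 + -1 + 1 + -1 + -1 + 1 + 1 + -1 + -1 + 1 + -1 + 1 + 1 + -1 = -2.
Rows 15 and 0 are not orthogonal (dot product = -2 ≠ 0), so H is not a Hadamard matrix.

(8,8) entry = 16; (15,0) entry = -2.


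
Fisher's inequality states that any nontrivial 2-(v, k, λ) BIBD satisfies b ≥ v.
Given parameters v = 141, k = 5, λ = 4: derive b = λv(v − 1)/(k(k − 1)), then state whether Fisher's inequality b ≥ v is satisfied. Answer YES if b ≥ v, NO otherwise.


r = λ(v − 1)/(k − 1) = 4·140/4 = 140.
b = vr/k = 141·140/5 = 3948.
Fisher's inequality: b ≥ v ⇔ 3948 ≥ 141? YES.

YES


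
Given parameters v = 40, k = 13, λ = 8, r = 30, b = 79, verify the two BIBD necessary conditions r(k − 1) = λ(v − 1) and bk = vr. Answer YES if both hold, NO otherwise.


Condition (i): r(k − 1) = 30·12 = 360; λ(v − 1) = 8·39 = 312. Match? NO.
Condition (ii): bk = 79·13 = 1027; vr = 40·30 = 1200. Match? NO.
Both conditions hold? NO.

NO


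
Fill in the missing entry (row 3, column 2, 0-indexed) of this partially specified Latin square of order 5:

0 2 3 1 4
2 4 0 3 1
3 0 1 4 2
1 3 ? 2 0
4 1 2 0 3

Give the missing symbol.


Row 3 contains symbols [0, 1, 2, 3] — missing [4].
Column 2 contains symbols [0, 1, 2, 3] — missing [4].
The missing symbol must appear in both missing sets; intersection = [4].
Therefore the hidden value is 4.

Missing value = 4.


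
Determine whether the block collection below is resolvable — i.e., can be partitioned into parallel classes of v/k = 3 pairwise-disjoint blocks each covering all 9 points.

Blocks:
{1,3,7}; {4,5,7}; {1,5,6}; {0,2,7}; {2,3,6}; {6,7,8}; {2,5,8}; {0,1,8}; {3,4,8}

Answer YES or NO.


v = 9, block size k = 3, number of blocks = 9.
For resolvability, blocks must partition into parallel classes of size v/k = 3.
Total blocks must therefore be a multiple of 3: 9 = 3·3 + 0 ⇒ divisible ✓.
Consider block {1,3,7}. The only other block(s) in the collection disjoint from it are {2,5,8} — just 1 block(s). Any parallel class containing {1,3,7} would need 2 other blocks each disjoint from it, so no parallel class of size 3 can contain {1,3,7}.
Since every block must belong to some parallel class in a resolution, the collection cannot be partitioned into parallel classes.
Resolvable? NO.

NO


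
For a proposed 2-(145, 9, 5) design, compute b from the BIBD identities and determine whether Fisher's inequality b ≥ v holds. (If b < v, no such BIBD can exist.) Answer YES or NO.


b = λv(v − 1)/(k(k − 1)) = 5·145·144/(9·8) = 104400/72 = 1450.
Compare with v = 145: b ≥ v, so Fisher's inequality holds.

YES


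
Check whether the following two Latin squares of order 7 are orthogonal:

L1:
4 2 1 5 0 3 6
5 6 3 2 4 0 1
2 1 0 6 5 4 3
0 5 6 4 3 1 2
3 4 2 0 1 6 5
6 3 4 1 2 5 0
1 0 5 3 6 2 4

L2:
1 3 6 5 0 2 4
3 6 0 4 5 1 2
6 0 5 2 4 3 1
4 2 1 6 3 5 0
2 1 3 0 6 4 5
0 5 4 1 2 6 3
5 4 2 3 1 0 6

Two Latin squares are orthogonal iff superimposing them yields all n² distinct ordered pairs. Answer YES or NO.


Form the n² = 49 superimposed pairs (L1[i][j], L2[i][j]), row by row (rows and columns indexed from 0):
row 0: (4,1) (2,3) (1,6) (5,5) (0,0) (3,2) (6,4)
row 1: (5,3) (6,6) (3,0) (2,4) (4,5) (0,1) (1,2)
row 2: (2,6) (1,0) (0,5) (6,2) (5,4) (4,3) (3,1)
row 3: (0,4) (5,2) (6,1) (4,6) (3,3) (1,5) (2,0)
row 4: (3,2) (4,1) (2,3) (0,0) (1,6) (6,4) (5,5)
row 5: (6,0) (3,5) (4,4) (1,1) (2,2) (5,6) (0,3)
row 6: (1,5) (0,4) (5,2) (3,3) (6,1) (2,0) (4,6)
Orthogonality requires all 49 pairs distinct.
But the pair (3,2) repeats: cell (0,5) has L1 = 3, L2 = 2, and cell (4,0) has L1 = 3, L2 = 2.
A repeated pair means some other pair never occurs (only 35 distinct pairs out of 49), so the squares are not orthogonal.
Conclusion: NO.

NO


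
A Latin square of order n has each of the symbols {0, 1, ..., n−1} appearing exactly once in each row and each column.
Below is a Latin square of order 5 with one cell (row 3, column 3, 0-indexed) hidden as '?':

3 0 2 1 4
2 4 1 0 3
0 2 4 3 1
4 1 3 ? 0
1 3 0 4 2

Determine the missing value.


Row 3 contains symbols [0, 1, 3, 4] — missing [2].
Column 3 contains symbols [0, 1, 3, 4] — missing [2].
The missing symbol must appear in both missing sets; intersection = [2].
Therefore the hidden value is 2.

Missing value = 2.


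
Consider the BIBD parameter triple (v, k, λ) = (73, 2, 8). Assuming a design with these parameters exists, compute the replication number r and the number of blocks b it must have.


Any 2-(v, k, λ) BIBD satisfies two necessary conditions:
  (i)  Each point sits in r blocks, and counting incidences through any fixed point gives r(k − 1) = λ(v − 1), so r = λ(v − 1)/(k − 1).
  (ii) Total incidences bk = vr, so b = vr/k.
Step 1: r = λ(v − 1)/(k − 1) = 8·(73 − 1)/(2 − 1) = 8·72/1 = 576/1 = 576.
Step 2: b = vr/k = 73·576/2 = 42048/2 = 21024.
Check integrality: r = 576 ∈ Z ✓, b = 21024 ∈ Z ✓.
(These identities are necessary conditions: they determine r and b for any design with these parameters, but do not by themselves prove that one exists.)

r = 576, b = 21024.


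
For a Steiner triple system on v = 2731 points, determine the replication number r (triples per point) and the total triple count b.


An STS(v) is a 2-(v, 3, 1) BIBD: block size k = 3, λ = 1.
Replication: r(k − 1) = λ(v − 1) ⇒ r·2 = 2731 − 1 = 2730 ⇒ r = 1365.
Block count: b = v(v − 1)/6 = 2731·2730/6 = 7455630/6 = 1242605.
(Check via bk = vr: 1242605·3 = 3727815 = 2731·1365 = 3727815 ✓.)

r = 1365, b = 1242605.


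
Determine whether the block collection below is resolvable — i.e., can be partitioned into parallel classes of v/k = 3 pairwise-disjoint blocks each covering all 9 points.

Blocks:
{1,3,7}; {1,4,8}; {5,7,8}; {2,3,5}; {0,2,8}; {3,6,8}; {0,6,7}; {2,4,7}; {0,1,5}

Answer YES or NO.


v = 9, block size k = 3, number of blocks = 9.
For resolvability, blocks must partition into parallel classes of size v/k = 3.
Total blocks must therefore be a multiple of 3: 9 = 3·3 + 0 ⇒ divisible ✓.
Consider block {1,3,7}. The only other block(s) in the collection disjoint from it are {0,2,8} — just 1 block(s). Any parallel class containing {1,3,7} would need 2 other blocks each disjoint from it, so no parallel class of size 3 can contain {1,3,7}.
Since every block must belong to some parallel class in a resolution, the collection cannot be partitioned into parallel classes.
Resolvable? NO.

NO


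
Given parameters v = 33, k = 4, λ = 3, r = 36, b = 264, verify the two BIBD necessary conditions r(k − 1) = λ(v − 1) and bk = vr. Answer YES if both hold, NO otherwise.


Condition (i): r(k − 1) = 36·3 = 108; λ(v − 1) = 3·32 = 96. Match? NO.
Condition (ii): bk = 264·4 = 1056; vr = 33·36 = 1188. Match? NO.
Both conditions hold? NO.

NO


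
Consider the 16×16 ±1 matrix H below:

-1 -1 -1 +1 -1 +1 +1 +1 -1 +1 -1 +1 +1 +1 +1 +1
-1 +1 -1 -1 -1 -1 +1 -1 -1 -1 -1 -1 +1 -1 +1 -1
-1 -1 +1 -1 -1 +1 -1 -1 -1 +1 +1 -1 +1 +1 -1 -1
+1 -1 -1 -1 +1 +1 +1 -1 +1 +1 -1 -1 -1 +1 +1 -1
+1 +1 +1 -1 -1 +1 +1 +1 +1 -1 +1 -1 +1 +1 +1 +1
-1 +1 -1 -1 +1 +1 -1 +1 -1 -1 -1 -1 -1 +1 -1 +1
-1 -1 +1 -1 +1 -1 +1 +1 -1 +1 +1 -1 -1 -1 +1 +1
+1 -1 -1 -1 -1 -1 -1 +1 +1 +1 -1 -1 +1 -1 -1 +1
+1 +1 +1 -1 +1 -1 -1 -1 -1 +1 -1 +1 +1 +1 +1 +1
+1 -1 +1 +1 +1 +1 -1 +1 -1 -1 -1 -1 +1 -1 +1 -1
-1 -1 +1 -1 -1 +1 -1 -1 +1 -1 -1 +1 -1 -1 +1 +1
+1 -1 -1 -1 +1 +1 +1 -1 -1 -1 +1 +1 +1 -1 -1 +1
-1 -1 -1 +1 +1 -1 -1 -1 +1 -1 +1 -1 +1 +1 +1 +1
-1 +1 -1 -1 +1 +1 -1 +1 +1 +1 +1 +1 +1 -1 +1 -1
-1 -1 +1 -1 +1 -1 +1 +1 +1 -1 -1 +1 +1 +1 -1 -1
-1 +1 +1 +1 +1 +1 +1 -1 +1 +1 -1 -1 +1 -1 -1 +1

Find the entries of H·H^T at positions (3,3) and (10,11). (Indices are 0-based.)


Row 3 of H: [1, -1, -1, -1, 1, 1, 1, -1, 1, 1, -1, -1, -1, 1, 1, -1].
Row 10 of H: [-1, -1, 1, -1, -1, 1, -1, -1, 1, -1, -1, 1, -1, -1, 1, 1].
Row 11 of H: [1, -1, -1, -1, 1, 1, 1, -1, -1, -1, 1, 1, 1, -1, -1, 1].
(H·H^T)[3][3] = Σ_j H[3][j]·H[3][j] = (1)² + (-1)² + (-1)² + (-1)² + (1)² + (1)² + (1)² + (-1)² + (1)² + (1)² + (-1)² + (-1)² + (-1)² + (1)² + (1)² + (-1)² = 1 + 1 + 1 + 1 + 1 + 1 + 1 + 1 + 1 + 1 + 1 + 1 + 1 + 1 + 1 + 1 = 16.
(H·H^T)[10][11] = Σ_j H[10][j]·H[11][j] = (-1)·(1) + (-1)·(-1) + (1)·(-1) + (-1)·(-1) + (-1)·(1) + (1)·(1) + (-1)·(1) + (-1)·(-1) + (1)·(-1) + (-1)·(-1) + (-1)·(1) + (1)·(1) + (-1)·(1) + (-1)·(-1) + (1)·(-1) + (1)·(1) = -1 + 1 + -1 + 1 + -1 + 1 + -1 + 1 + -1 + 1 + -1 + 1 + -1 + 1 + -1 + 1 = 0.
So rows 10 and 11 are orthogonal; the diagonal entry equals n = 16.

(3,3) entry = 16; (10,11) entry = 0.


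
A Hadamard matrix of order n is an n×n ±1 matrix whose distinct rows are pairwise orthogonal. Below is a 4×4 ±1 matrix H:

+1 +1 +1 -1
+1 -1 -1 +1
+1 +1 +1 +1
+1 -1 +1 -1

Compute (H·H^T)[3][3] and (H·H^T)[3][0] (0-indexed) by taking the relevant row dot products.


Row 0 of H: [1, 1, 1, -1].
Row 3 of H: [1, -1, 1, -1].
(H·H^T)[3][3] = Σ_j H[3][j]·H[3][j] = (1)² + (-1)² + (1)² + (-1)² = 1 + 1 + 1 + 1 = 4.
(H·H^T)[3][0] = Σ_j H[3][j]·H[0][j] = (1)·(1) + (-1)·(1) + (1)·(1) + (-1)·(-1) = 1 + -1 + 1 + 1 = 2.
Rows 3 and 0 are not orthogonal (dot product = 2 ≠ 0), so H is not a Hadamard matrix.

(3,3) entry = 4; (3,0) entry = 2.


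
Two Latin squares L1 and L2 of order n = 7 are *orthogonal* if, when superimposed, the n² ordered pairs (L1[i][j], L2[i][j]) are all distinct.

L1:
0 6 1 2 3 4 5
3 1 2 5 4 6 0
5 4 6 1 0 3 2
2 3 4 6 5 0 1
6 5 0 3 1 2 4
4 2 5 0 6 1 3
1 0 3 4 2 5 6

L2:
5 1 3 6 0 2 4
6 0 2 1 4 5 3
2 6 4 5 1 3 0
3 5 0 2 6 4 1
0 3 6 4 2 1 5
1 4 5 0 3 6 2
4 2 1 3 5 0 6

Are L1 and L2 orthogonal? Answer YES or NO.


Form the n² = 49 superimposed pairs (L1[i][j], L2[i][j]), row by row (rows and columns indexed from 0):
row 0: (0,5) (6,1) (1,3) (2,6) (3,0) (4,2) (5,4)
row 1: (3,6) (1,0) (2,2) (5,1) (4,4) (6,5) (0,3)
row 2: (5,2) (4,6) (6,4) (1,5) (0,1) (3,3) (2,0)
row 3: (2,3) (3,5) (4,0) (6,2) (5,6) (0,4) (1,1)
row 4: (6,0) (5,3) (0,6) (3,4) (1,2) (2,1) (4,5)
row 5: (4,1) (2,4) (5,5) (0,0) (6,3) (1,6) (3,2)
row 6: (1,4) (0,2) (3,1) (4,3) (2,5) (5,0) (6,6)
Orthogonality requires all 49 pairs distinct.
Check by first coordinate: for each symbol s of L1, list the L2 entries in the n cells where L1 = s; they must all differ.
  L1 = 0: L2 entries (in reading order) 5, 3, 1, 4, 6, 0, 2 — all 7 distinct ✓
  L1 = 1: L2 entries (in reading order) 3, 0, 5, 1, 2, 6, 4 — all 7 distinct ✓
  L1 = 2: L2 entries (in reading order) 6, 2, 0, 3, 1, 4, 5 — all 7 distinct ✓
  L1 = 3: L2 entries (in reading order) 0, 6, 3, 5, 4, 2, 1 — all 7 distinct ✓
  L1 = 4: L2 entries (in reading order) 2, 4, 6, 0, 5, 1, 3 — all 7 distinct ✓
  L1 = 5: L2 entries (in reading order) 4, 1, 2, 6, 3, 5, 0 — all 7 distinct ✓
  L1 = 6: L2 entries (in reading order) 1, 5, 4, 2, 0, 3, 6 — all 7 distinct ✓
Every symbol of L1 meets every symbol of L2 exactly once, so all 49 pairs are distinct (49 of 49).
Conclusion: YES.

YES


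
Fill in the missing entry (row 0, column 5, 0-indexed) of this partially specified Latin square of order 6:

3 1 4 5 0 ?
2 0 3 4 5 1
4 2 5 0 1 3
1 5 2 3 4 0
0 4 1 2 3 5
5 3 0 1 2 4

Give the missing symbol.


Row 0 contains symbols [0, 1, 3, 4, 5] — missing [2].
Column 5 contains symbols [0, 1, 3, 4, 5] — missing [2].
The missing symbol must appear in both missing sets; intersection = [2].
Therefore the hidden value is 2.

Missing value = 2.


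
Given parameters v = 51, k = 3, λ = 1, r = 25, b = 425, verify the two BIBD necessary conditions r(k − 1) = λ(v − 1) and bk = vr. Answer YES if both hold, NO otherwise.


Condition (i): r(k − 1) = 25·2 = 50; λ(v − 1) = 1·50 = 50. Match? YES.
Condition (ii): bk = 425·3 = 1275; vr = 51·25 = 1275. Match? YES.
Both conditions hold? YES.

YES


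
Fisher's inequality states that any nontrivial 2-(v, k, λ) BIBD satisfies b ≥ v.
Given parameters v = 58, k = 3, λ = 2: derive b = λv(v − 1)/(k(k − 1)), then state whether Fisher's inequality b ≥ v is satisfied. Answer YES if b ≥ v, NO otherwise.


r = λ(v − 1)/(k − 1) = 2·57/2 = 57.
b = vr/k = 58·57/3 = 1102.
Fisher's inequality: b ≥ v ⇔ 1102 ≥ 58? YES.

YES


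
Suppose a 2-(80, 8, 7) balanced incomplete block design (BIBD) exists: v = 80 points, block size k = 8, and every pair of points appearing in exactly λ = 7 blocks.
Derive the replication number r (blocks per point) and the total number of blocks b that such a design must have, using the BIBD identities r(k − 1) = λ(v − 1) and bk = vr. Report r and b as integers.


Any 2-(v, k, λ) BIBD satisfies two necessary conditions:
  (i)  Each point sits in r blocks, and counting incidences through any fixed point gives r(k − 1) = λ(v − 1), so r = λ(v − 1)/(k − 1).
  (ii) Total incidences bk = vr, so b = vr/k.
Step 1: r = λ(v − 1)/(k − 1) = 7·(80 − 1)/(8 − 1) = 7·79/7 = 553/7 = 79.
Step 2: b = vr/k = 80·79/8 = 6320/8 = 790.
Check integrality: r = 79 ∈ Z ✓, b = 790 ∈ Z ✓.
(These identities are necessary conditions: they determine r and b for any design with these parameters, but do not by themselves prove that one exists.)

r = 79, b = 790.


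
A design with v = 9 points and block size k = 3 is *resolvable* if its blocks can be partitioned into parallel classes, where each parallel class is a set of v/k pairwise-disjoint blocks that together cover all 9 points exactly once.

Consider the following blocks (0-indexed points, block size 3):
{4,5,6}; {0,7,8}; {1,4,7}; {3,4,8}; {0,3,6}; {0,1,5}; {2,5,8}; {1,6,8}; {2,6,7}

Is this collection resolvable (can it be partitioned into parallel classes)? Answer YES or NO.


v = 9, block size k = 3, number of blocks = 9.
For resolvability, blocks must partition into parallel classes of size v/k = 3.
Total blocks must therefore be a multiple of 3: 9 = 3·3 + 0 ⇒ divisible ✓.
Consider block {4,5,6}. The only other block(s) in the collection disjoint from it are {0,7,8} — just 1 block(s). Any parallel class containing {4,5,6} would need 2 other blocks each disjoint from it, so no parallel class of size 3 can contain {4,5,6}.
Since every block must belong to some parallel class in a resolution, the collection cannot be partitioned into parallel classes.
Resolvable? NO.

NO


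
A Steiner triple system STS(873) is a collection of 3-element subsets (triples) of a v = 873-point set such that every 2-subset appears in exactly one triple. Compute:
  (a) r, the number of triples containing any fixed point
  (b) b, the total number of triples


An STS(v) is a 2-(v, 3, 1) BIBD: block size k = 3, λ = 1.
Replication: r(k − 1) = λ(v − 1) ⇒ r·2 = 873 − 1 = 872 ⇒ r = 436.
Block count: b = v(v − 1)/6 = 873·872/6 = 761256/6 = 126876.
(Check via bk = vr: 126876·3 = 380628 = 873·436 = 380628 ✓.)

r = 436, b = 126876.


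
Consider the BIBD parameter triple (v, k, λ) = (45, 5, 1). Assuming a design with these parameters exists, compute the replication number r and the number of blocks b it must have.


Any 2-(v, k, λ) BIBD satisfies two necessary conditions:
  (i)  Each point sits in r blocks, and counting incidences through any fixed point gives r(k − 1) = λ(v − 1), so r = λ(v − 1)/(k − 1).
  (ii) Total incidences bk = vr, so b = vr/k.
Step 1: r = λ(v − 1)/(k − 1) = 1·(45 − 1)/(5 − 1) = 1·44/4 = 44/4 = 11.
Step 2: b = vr/k = 45·11/5 = 495/5 = 99.
Check integrality: r = 11 ∈ Z ✓, b = 99 ∈ Z ✓.
(These identities are necessary conditions: they determine r and b for any design with these parameters, but do not by themselves prove that one exists.)

r = 11, b = 99.


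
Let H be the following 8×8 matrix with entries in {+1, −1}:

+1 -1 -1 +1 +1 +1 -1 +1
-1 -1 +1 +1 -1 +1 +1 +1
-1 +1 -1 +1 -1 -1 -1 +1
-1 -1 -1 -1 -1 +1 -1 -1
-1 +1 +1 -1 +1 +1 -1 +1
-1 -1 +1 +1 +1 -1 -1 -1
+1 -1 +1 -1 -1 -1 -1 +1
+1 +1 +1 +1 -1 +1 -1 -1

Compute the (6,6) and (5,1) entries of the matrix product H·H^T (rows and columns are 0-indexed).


Row 1 of H: [-1, -1, 1, 1, -1, 1, 1, 1].
Row 5 of H: [-1, -1, 1, 1, 1, -1, -1, -1].
Row 6 of H: [1, -1, 1, -1, -1, -1, -1, 1].
(H·H^T)[6][6] = Σ_j H[6][j]·H[6][j] = (1)² + (-1)² + (1)² + (-1)² + (-1)² + (-1)² + (-1)² + (1)² = 1 + 1 + 1 + 1 + 1 + 1 + 1 + 1 = 8.
(H·H^T)[5][1] = Σ_j H[5][j]·H[1][j] = (-1)·(-1) + (-1)·(-1) + (1)·(1) + (1)·(1) + (1)·(-1) + (-1)·(1) + (-1)·(1) + (-1)·(1) = 1 + 1 + 1 + 1 + -1 + -1 + -1 + -1 = 0.
So rows 5 and 1 are orthogonal; the diagonal entry equals n = 8.

(6,6) entry = 8; (5,1) entry = 0.


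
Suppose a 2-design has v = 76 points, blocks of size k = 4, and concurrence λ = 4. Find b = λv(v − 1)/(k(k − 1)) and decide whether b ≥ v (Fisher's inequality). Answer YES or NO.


r = λ(v − 1)/(k − 1) = 4·75/3 = 100.
b = vr/k = 76·100/4 = 1900.
Fisher's inequality: b ≥ v ⇔ 1900 ≥ 76? YES.

YES


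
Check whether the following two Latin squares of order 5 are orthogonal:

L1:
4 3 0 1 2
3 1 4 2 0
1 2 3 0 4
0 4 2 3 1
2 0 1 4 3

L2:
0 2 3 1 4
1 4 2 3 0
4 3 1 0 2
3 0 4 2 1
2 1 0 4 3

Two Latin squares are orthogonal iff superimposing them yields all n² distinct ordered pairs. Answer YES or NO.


Form the n² = 25 superimposed pairs (L1[i][j], L2[i][j]), row by row (rows and columns indexed from 0):
row 0: (4,0) (3,2) (0,3) (1,1) (2,4)
row 1: (3,1) (1,4) (4,2) (2,3) (0,0)
row 2: (1,4) (2,3) (3,1) (0,0) (4,2)
row 3: (0,3) (4,0) (2,4) (3,2) (1,1)
row 4: (2,2) (0,1) (1,0) (4,4) (3,3)
Orthogonality requires all 25 pairs distinct.
But the pair (1,4) repeats: cell (1,1) has L1 = 1, L2 = 4, and cell (2,0) has L1 = 1, L2 = 4.
A repeated pair means some other pair never occurs (only 15 distinct pairs out of 25), so the squares are not orthogonal.
Conclusion: NO.

NO


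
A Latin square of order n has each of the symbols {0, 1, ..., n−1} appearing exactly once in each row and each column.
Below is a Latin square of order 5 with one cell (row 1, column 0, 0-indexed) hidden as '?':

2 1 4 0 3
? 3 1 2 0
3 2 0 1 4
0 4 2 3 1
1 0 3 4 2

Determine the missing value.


Row 1 contains symbols [0, 1, 2, 3] — missing [4].
Column 0 contains symbols [0, 1, 2, 3] — missing [4].
The missing symbol must appear in both missing sets; intersection = [4].
Therefore the hidden value is 4.

Missing value = 4.


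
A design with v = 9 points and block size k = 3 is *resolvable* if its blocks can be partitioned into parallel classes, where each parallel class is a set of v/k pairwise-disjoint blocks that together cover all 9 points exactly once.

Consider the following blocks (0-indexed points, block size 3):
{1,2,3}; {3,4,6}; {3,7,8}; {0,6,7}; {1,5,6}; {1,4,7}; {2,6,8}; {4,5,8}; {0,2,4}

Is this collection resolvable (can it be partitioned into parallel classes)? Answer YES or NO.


v = 9, block size k = 3, number of blocks = 9.
For resolvability, blocks must partition into parallel classes of size v/k = 3.
Total blocks must therefore be a multiple of 3: 9 = 3·3 + 0 ⇒ divisible ✓.
Consider block {3,4,6}. It intersects every other block in the collection, so no parallel class of size 3 can contain it.
Since every block must belong to some parallel class in a resolution, the collection cannot be partitioned into parallel classes.
Resolvable? NO.

NO


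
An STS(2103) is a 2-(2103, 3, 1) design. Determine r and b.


An STS(v) is a 2-(v, 3, 1) BIBD: block size k = 3, λ = 1.
Replication: r(k − 1) = λ(v − 1) ⇒ r·2 = 2103 − 1 = 2102 ⇒ r = 1051.
Block count: b = v(v − 1)/6 = 2103·2102/6 = 4420506/6 = 736751.

r = 1051, b = 736751.


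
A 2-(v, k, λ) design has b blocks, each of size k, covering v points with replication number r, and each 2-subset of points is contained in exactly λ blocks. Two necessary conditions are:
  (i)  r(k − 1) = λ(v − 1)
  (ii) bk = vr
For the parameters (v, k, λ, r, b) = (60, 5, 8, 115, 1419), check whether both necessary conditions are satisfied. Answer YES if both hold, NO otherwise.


Condition (i): r(k − 1) = 115·4 = 460; λ(v − 1) = 8·59 = 472. Match? NO.
Condition (ii): bk = 1419·5 = 7095; vr = 60·115 = 6900. Match? NO.
Both conditions hold? NO.

NO


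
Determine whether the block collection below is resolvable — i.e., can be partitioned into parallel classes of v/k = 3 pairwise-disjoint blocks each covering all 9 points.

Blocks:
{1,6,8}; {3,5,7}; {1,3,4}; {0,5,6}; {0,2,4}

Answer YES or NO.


v = 9, block size k = 3, number of blocks = 5.
For resolvability, blocks must partition into parallel classes of size v/k = 3.
Total blocks must therefore be a multiple of 3: 5 = 3·1 + 2 ⇒ not divisible ✗.
Resolvable? NO.

NO


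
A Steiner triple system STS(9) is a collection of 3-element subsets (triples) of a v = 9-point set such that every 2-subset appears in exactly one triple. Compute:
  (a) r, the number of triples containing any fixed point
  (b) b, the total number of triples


An STS(v) is a 2-(v, 3, 1) BIBD: block size k = 3, λ = 1.
Replication: r(k − 1) = λ(v − 1) ⇒ r·2 = 9 − 1 = 8 ⇒ r = 4.
Block count: b = v(v − 1)/6 = 9·8/6 = 72/6 = 12.

r = 4, b = 12.


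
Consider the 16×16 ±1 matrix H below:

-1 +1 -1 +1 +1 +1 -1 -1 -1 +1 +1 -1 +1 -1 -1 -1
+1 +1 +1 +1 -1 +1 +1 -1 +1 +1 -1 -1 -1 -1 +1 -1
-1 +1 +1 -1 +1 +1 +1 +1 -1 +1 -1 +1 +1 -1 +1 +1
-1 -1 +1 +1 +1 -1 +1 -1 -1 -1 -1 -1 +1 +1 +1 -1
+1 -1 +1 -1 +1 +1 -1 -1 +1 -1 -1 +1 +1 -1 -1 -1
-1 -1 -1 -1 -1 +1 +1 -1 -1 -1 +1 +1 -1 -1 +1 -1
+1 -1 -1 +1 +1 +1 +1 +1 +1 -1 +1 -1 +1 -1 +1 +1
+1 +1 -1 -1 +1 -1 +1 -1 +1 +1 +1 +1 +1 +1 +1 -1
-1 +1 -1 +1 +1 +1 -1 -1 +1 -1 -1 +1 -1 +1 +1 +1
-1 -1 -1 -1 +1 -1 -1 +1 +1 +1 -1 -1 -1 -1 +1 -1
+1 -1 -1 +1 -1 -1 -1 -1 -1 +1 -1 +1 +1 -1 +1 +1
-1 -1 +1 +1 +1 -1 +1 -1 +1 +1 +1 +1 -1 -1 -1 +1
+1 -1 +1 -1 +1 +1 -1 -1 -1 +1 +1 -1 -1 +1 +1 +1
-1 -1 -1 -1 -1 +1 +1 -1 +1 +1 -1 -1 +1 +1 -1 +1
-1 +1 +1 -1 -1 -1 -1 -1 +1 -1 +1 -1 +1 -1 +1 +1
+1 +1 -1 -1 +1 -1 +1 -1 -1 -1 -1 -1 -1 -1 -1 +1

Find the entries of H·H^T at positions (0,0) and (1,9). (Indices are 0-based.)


Row 0 of H: [-1, 1, -1, 1, 1, 1, -1, -1, -1, 1, 1, -1, 1, -1, -1, -1].
Row 1 of H: [1, 1, 1, 1, -1, 1, 1, -1, 1, 1, -1, -1, -1, -1, 1, -1].
Row 9 of H: [-1, -1, -1, -1, 1, -1, -1, 1, 1, 1, -1, -1, -1, -1, 1, -1].
(H·H^T)[0][0] = Σ_j H[0][j]·H[0][j] = (-1)² + (1)² + (-1)² + (1)² + (1)² + (1)² + (-1)² + (-1)² + (-1)² + (1)² + (1)² + (-1)² + (1)² + (-1)² + (-1)² + (-1)² = 1 + 1 + 1 + 1 + 1 + 1 + 1 + 1 + 1 + 1 + 1 + 1 + 1 + 1 + 1 + 1 = 16.
(H·H^T)[1][9] = Σ_j H[1][j]·H[9][j] = (1)·(-1) + (1)·(-1) + (1)·(-1) + (1)·(-1) + (-1)·(1) + (1)·(-1) + (1)·(-1) + (-1)·(1) + (1)·(1) + (1)·(1) + (-1)·(-1) + (-1)·(-1) + (-1)·(-1) + (-1)·(-1) + (1)·(1) + (-1)·(-1) = -1 + -1 + -1 + -1 + -1 + -1 + -1 + -1 + 1 + 1 + 1 + 1 + 1 + 1 + 1 + 1 = 0.
So rows 1 and 9 are orthogonal; the diagonal entry equals n = 16.

(0,0) entry = 16; (1,9) entry = 0.


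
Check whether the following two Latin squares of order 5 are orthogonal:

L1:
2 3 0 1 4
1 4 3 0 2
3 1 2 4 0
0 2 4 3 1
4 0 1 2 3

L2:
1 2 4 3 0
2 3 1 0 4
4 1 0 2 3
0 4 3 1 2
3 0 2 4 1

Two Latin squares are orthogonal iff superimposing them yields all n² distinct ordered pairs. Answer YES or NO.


Form the n² = 25 superimposed pairs (L1[i][j], L2[i][j]), row by row (rows and columns indexed from 0):
row 0: (2,1) (3,2) (0,4) (1,3) (4,0)
row 1: (1,2) (4,3) (3,1) (0,0) (2,4)
row 2: (3,4) (1,1) (2,0) (4,2) (0,3)
row 3: (0,0) (2,4) (4,3) (3,1) (1,2)
row 4: (4,3) (0,0) (1,2) (2,4) (3,1)
Orthogonality requires all 25 pairs distinct.
But the pair (0,0) repeats: cell (1,3) has L1 = 0, L2 = 0, and cell (3,0) has L1 = 0, L2 = 0.
A repeated pair means some other pair never occurs (only 15 distinct pairs out of 25), so the squares are not orthogonal.
Conclusion: NO.

NO


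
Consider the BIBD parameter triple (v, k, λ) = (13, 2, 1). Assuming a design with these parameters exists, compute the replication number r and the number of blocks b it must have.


Any 2-(v, k, λ) BIBD satisfies two necessary conditions:
  (i)  Each point sits in r blocks, and counting incidences through any fixed point gives r(k − 1) = λ(v − 1), so r = λ(v − 1)/(k − 1).
  (ii) Total incidences bk = vr, so b = vr/k.
Step 1: r = λ(v − 1)/(k − 1) = 1·(13 − 1)/(2 − 1) = 1·12/1 = 12/1 = 12.
Step 2: b = vr/k = 13·12/2 = 156/2 = 78.
Check integrality: r = 12 ∈ Z ✓, b = 78 ∈ Z ✓.
(These identities are necessary conditions: they determine r and b for any design with these parameters, but do not by themselves prove that one exists.)

r = 12, b = 78.


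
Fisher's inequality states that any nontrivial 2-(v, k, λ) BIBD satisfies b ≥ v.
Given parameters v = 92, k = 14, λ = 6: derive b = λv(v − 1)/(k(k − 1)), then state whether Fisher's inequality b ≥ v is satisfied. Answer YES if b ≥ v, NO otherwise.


b = λv(v − 1)/(k(k − 1)) = 6·92·91/(14·13) = 50232/182 = 276.
Compare with v = 92: b ≥ v, so Fisher's inequality holds.

YES


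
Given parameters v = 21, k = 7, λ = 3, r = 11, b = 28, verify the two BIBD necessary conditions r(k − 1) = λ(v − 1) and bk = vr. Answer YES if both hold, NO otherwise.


Condition (i): r(k − 1) = 11·6 = 66; λ(v − 1) = 3·20 = 60. Match? NO.
Condition (ii): bk = 28·7 = 196; vr = 21·11 = 231. Match? NO.
Both conditions hold? NO.

NO


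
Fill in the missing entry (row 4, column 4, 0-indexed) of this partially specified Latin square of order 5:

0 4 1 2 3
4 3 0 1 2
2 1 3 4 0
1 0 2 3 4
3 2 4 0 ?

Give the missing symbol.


Row 4 contains symbols [0, 2, 3, 4] — missing [1].
Column 4 contains symbols [0, 2, 3, 4] — missing [1].
The missing symbol must appear in both missing sets; intersection = [1].
Therefore the hidden value is 1.

Missing value = 1.


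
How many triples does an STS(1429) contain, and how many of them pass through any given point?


An STS(v) is a 2-(v, 3, 1) BIBD: block size k = 3, λ = 1.
Replication: r(k − 1) = λ(v − 1) ⇒ r·2 = 1429 − 1 = 1428 ⇒ r = 714.
Block count: b = v(v − 1)/6 = 1429·1428/6 = 2040612/6 = 340102.
(Check via bk = vr: 340102·3 = 1020306 = 1429·714 = 1020306 ✓.)

r = 714, b = 340102.


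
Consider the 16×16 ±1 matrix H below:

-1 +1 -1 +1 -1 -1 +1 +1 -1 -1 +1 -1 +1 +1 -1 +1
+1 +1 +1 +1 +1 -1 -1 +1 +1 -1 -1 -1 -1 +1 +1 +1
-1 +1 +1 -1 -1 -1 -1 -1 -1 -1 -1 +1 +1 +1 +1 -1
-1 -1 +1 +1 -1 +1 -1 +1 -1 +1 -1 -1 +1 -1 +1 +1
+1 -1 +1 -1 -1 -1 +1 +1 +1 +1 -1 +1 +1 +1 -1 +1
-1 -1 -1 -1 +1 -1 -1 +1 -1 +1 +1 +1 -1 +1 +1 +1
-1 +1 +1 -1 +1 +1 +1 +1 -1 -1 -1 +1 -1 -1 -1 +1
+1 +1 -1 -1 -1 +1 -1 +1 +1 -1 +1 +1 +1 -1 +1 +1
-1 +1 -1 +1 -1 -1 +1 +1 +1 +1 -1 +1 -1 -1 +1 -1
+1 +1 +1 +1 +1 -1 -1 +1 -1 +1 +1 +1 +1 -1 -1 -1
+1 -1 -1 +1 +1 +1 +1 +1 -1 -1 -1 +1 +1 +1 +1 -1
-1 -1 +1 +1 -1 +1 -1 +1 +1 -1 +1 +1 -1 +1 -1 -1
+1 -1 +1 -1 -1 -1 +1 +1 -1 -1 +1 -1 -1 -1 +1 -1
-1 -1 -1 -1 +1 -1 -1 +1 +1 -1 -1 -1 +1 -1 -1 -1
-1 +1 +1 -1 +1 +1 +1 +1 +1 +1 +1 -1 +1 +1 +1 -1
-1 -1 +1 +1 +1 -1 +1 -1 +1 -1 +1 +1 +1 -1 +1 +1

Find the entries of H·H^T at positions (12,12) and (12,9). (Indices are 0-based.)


Row 9 of H: [1, 1, 1, 1, 1, -1, -1, 1, -1, 1, 1, 1, 1, -1, -1, -1].
Row 12 of H: [1, -1, 1, -1, -1, -1, 1, 1, -1, -1, 1, -1, -1, -1, 1, -1].
(H·H^T)[12][12] = Σ_j H[12][j]·H[12][j] = (1)² + (-1)² + (1)² + (-1)² + (-1)² + (-1)² + (1)² + (1)² + (-1)² + (-1)² + (1)² + (-1)² + (-1)² + (-1)² + (1)² + (-1)² = 1 + 1 + 1 + 1 + 1 + 1 + 1 + 1 + 1 + 1 + 1 + 1 + 1 + 1 + 1 + 1 = 16.
(H·H^T)[12][9] = Σ_j H[12][j]·H[9][j] = (1)·(1) + (-1)·(1) + (1)·(1) + (-1)·(1) + (-1)·(1) + (-1)·(-1) + (1)·(-1) + (1)·(1) + (-1)·(-1) + (-1)·(1) + (1)·(1) + (-1)·(1) + (-1)·(1) + (-1)·(-1) + (1)·(-1) + (-1)·(-1) = 1 + -1 + 1 + -1 + -1 + 1 + -1 + 1 + 1 + -1 + 1 + -1 + -1 + 1 + -1 + 1 = 0.
So rows 12 and 9 are orthogonal; the diagonal entry equals n = 16.

(12,12) entry = 16; (12,9) entry = 0.


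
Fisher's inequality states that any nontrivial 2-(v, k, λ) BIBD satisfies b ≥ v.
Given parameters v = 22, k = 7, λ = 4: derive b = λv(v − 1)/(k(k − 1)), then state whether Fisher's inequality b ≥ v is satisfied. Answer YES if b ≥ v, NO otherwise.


b = λv(v − 1)/(k(k − 1)) = 4·22·21/(7·6) = 1848/42 = 44.
Compare with v = 22: b ≥ v, so Fisher's inequality holds.

YES


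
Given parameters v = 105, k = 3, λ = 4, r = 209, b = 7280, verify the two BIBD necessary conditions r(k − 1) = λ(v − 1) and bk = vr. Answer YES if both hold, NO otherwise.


Condition (i): r(k − 1) = 209·2 = 418; λ(v − 1) = 4·104 = 416. Match? NO.
Condition (ii): bk = 7280·3 = 21840; vr = 105·209 = 21945. Match? NO.
Both conditions hold? NO.

NO


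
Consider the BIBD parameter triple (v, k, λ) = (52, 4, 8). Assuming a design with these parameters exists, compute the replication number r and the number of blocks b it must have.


Any 2-(v, k, λ) BIBD satisfies two necessary conditions:
  (i)  Each point sits in r blocks, and counting incidences through any fixed point gives r(k − 1) = λ(v − 1), so r = λ(v − 1)/(k − 1).
  (ii) Total incidences bk = vr, so b = vr/k.
Step 1: r = λ(v − 1)/(k − 1) = 8·(52 − 1)/(4 − 1) = 8·51/3 = 408/3 = 136.
Step 2: b = vr/k = 52·136/4 = 7072/4 = 1768.
Check integrality: r = 136 ∈ Z ✓, b = 1768 ∈ Z ✓.
(These identities are necessary conditions: they determine r and b for any design with these parameters, but do not by themselves prove that one exists.)

r = 136, b = 1768.


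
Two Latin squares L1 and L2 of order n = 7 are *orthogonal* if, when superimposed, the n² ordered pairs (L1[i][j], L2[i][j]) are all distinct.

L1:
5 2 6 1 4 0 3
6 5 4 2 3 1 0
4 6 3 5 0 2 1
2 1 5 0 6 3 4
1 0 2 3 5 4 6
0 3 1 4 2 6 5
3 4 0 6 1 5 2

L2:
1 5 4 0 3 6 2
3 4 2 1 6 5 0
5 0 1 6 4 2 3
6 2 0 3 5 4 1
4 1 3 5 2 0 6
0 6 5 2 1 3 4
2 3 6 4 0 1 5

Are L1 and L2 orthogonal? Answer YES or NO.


Form the n² = 49 superimposed pairs (L1[i][j], L2[i][j]), row by row (rows and columns indexed from 0):
row 0: (5,1) (2,5) (6,4) (1,0) (4,3) (0,6) (3,2)
row 1: (6,3) (5,4) (4,2) (2,1) (3,6) (1,5) (0,0)
row 2: (4,5) (6,0) (3,1) (5,6) (0,4) (2,2) (1,3)
row 3: (2,6) (1,2) (5,0) (0,3) (6,5) (3,4) (4,1)
row 4: (1,4) (0,1) (2,3) (3,5) (5,2) (4,0) (6,6)
row 5: (0,0) (3,6) (1,5) (4,2) (2,1) (6,3) (5,4)
row 6: (3,2) (4,3) (0,6) (6,4) (1,0) (5,1) (2,5)
Orthogonality requires all 49 pairs distinct.
But the pair (0,0) repeats: cell (1,6) has L1 = 0, L2 = 0, and cell (5,0) has L1 = 0, L2 = 0.
A repeated pair means some other pair never occurs (only 35 distinct pairs out of 49), so the squares are not orthogonal.
Conclusion: NO.

NO


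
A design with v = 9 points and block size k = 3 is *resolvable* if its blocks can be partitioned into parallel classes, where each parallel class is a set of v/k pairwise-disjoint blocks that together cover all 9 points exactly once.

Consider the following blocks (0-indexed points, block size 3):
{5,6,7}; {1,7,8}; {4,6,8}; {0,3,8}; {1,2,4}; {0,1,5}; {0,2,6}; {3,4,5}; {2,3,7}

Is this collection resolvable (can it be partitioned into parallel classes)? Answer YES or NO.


v = 9, block size k = 3, number of blocks = 9.
For resolvability, blocks must partition into parallel classes of size v/k = 3.
Total blocks must therefore be a multiple of 3: 9 = 3·3 + 0 ⇒ divisible ✓.
Greedy packing gives 3 candidate class(es). Each should be a full parallel class (size 3, covers all 9 points).
  Class 1 (3 blocks): {5,6,7}; {0,3,8}; {1,2,4}. Points covered: [0, 1, 2, 3, 4, 5, 6, 7, 8].
  Class 2 (3 blocks): {1,7,8}; {0,2,6}; {3,4,5}. Points covered: [0, 1, 2, 3, 4, 5, 6, 7, 8].
  Class 3 (3 blocks): {4,6,8}; {0,1,5}; {2,3,7}. Points covered: [0, 1, 2, 3, 4, 5, 6, 7, 8].
All classes full (size 3)? YES. All classes cover every point? YES.
Resolvable? YES.

YES


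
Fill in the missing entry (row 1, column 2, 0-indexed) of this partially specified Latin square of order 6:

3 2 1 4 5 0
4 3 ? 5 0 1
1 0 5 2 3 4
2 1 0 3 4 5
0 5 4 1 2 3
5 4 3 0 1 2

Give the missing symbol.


Row 1 contains symbols [0, 1, 3, 4, 5] — missing [2].
Column 2 contains symbols [0, 1, 3, 4, 5] — missing [2].
The missing symbol must appear in both missing sets; intersection = [2].
Therefore the hidden value is 2.

Missing value = 2.


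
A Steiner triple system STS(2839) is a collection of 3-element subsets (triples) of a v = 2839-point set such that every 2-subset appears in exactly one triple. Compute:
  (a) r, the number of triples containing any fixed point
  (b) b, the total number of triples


An STS(v) is a 2-(v, 3, 1) BIBD: block size k = 3, λ = 1.
Replication: r(k − 1) = λ(v − 1) ⇒ r·2 = 2839 − 1 = 2838 ⇒ r = 1419.
Block count: bk = vr ⇒ b·3 = 2839·1419 = 4028541 ⇒ b = 1342847.
(Check via b = v(v − 1)/6 = 2839·2838/6 = 8057082/6 = 1342847.)

r = 1419, b = 1342847.


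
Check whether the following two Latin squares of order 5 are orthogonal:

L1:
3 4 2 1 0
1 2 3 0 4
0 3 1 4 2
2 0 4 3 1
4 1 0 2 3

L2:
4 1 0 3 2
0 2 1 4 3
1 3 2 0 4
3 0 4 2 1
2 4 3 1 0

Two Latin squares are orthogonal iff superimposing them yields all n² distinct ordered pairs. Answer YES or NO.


Form the n² = 25 superimposed pairs (L1[i][j], L2[i][j]), row by row (rows and columns indexed from 0):
row 0: (3,4) (4,1) (2,0) (1,3) (0,2)
row 1: (1,0) (2,2) (3,1) (0,4) (4,3)
row 2: (0,1) (3,3) (1,2) (4,0) (2,4)
row 3: (2,3) (0,0) (4,4) (3,2) (1,1)
row 4: (4,2) (1,4) (0,3) (2,1) (3,0)
Orthogonality requires all 25 pairs distinct.
Check by first coordinate: for each symbol s of L1, list the L2 entries in the n cells where L1 = s; they must all differ.
  L1 = 0: L2 entries (in reading order) 2, 4, 1, 0, 3 — all 5 distinct ✓
  L1 = 1: L2 entries (in reading order) 3, 0, 2, 1, 4 — all 5 distinct ✓
  L1 = 2: L2 entries (in reading order) 0, 2, 4, 3, 1 — all 5 distinct ✓
  L1 = 3: L2 entries (in reading order) 4, 1, 3, 2, 0 — all 5 distinct ✓
  L1 = 4: L2 entries (in reading order) 1, 3, 0, 4, 2 — all 5 distinct ✓
Every symbol of L1 meets every symbol of L2 exactly once, so all 25 pairs are distinct (25 of 25).
Conclusion: YES.

YES
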